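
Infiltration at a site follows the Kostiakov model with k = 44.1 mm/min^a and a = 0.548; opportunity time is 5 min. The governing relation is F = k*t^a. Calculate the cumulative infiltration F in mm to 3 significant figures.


F = 44.1 * 5^0.548 = 107 mm
Therefore the cumulative infiltration F = 107 mm.


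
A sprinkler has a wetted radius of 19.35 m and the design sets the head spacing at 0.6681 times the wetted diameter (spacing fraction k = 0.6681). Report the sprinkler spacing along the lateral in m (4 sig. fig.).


Approach: apply the sprinkler spacing rule (spacing as a fraction of wetted diameter), S = k*(2*R).
S = 0.6681 * (2 * 19.35) = 25.86 m
Therefore the sprinkler spacing along the lateral = 25.86 m.


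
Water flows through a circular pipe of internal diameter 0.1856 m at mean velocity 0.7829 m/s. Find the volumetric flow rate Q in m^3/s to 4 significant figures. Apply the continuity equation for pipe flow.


Approach: apply the continuity equation for pipe flow, Q = A * v with A = pi*(D/2)^2.
A = pi*(0.1856/2)^2 = 0.0270549 m^2
Q = 0.0270549 * 0.7829 = 0.02118 m^3/s
Therefore the volumetric flow rate Q = 0.02118 m^3/s.


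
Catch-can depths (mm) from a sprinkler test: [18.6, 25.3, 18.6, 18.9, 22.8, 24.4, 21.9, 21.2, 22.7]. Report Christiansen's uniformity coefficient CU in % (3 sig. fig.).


Approach: apply Christiansen's uniformity coefficient, CU = (1 - mean_abs_deviation/mean)*100.
mean = 21.600 mm
mean |d_i - mean| = 2.0222 mm
CU = (1 - 2.0222/21.600)*100 = 90.6 %
Therefore Christiansen's uniformity coefficient CU = 90.6 %.


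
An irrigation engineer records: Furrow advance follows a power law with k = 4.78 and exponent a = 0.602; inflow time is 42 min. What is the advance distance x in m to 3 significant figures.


Approach: apply the power-law advance function, x = k*t^a.
x = 4.78 * 42^0.602 = 45.4 m
Therefore the advance distance x = 45.4 m.


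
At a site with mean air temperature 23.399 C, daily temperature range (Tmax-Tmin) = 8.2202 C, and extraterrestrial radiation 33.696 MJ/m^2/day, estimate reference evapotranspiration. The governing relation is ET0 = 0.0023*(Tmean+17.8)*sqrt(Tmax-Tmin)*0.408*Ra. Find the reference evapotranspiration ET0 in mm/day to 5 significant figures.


ET0 = 0.0023*(23.399+17.8)*sqrt(8.2202)*0.408*33.696 = 3.7350 mm/day
Therefore the reference evapotranspiration ET0 = 3.7350 mm/day.


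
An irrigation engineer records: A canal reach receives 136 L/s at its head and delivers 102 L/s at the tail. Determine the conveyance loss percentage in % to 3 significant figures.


Approach: apply the conveyance loss ratio, loss% = ((Q_head - Q_tail)/Q_head)*100.
loss = ((136 - 102)/136)*100 = 25.0 %
Therefore the conveyance loss percentage = 25.0 %.


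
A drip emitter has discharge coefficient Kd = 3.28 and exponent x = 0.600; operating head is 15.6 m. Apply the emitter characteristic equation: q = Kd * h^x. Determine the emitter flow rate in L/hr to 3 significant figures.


q = 3.28 * 15.6^0.600 = 17.1 L/hr
Therefore the emitter flow rate = 17.1 L/hr.


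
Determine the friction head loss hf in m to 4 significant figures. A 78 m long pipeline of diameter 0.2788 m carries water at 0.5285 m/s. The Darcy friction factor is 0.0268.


Approach: apply the Darcy-Weisbach equation, hf = f*(L/D)*(v^2/(2g)).
hf = 0.0268 * (78/0.2788) * (0.5285^2 / (2*9.81))
hf = 0.1067 m
Therefore the friction head loss hf = 0.1067 m.


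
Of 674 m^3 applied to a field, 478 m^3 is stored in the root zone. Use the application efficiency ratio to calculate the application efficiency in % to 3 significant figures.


Approach: apply the application efficiency ratio, Ea = (stored/applied)*100.
Ea = (478/674)*100 = 70.9 %
Therefore the application efficiency = 70.9 %.


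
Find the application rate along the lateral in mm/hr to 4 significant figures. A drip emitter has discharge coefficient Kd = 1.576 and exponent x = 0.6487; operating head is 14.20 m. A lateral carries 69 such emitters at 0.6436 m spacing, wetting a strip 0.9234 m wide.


Approach: apply the emitter equation with a lateral mass balance, q = Kd*h^x; Q = n*q; rate = Q/(n*spacing*width).
Step 1 — single emitter flow (q = Kd*h^x):
  q = 1.576 * 14.20^0.6487 = 8.81142 L/hr
Step 2 — total lateral flow: Q = 69 * 8.81142 = 607.988 L/hr
Step 3 — wetted area: A = 69 * 0.6436 * 0.9234 = 41.0067 m^2
Step 4 — application rate: Q/A = 607.988/41.0067 = 14.83 mm/hr
Therefore the application rate along the lateral = 14.83 mm/hr.


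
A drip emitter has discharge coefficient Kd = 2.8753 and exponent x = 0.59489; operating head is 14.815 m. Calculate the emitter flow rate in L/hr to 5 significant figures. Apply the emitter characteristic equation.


Approach: apply the emitter characteristic equation, q = Kd * h^x.
q = 2.8753 * 14.815^0.59489 = 14.293 L/hr
Therefore the emitter flow rate = 14.293 L/hr.


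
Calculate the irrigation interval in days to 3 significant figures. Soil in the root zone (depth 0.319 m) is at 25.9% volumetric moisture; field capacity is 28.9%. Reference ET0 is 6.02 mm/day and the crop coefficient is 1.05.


Approach: apply soil-water budget scheduling, SMD = (FC-theta)/100*depth*1000; ETc = ET0*Kc; interval = SMD/ETc.
Step 1 — soil moisture deficit:
  SMD = (28.9 - 25.9)/100 * 0.319 * 1000 = 9.5700 mm
Step 2 — daily crop ET (ETc = ET0*Kc):
  ETc = 6.02 * 1.05 = 6.3210 mm/day
Step 3 — irrigation interval (SMD/ETc):
  interval = 9.5700 / 6.3210 = 1.51 days
Therefore the irrigation interval = 1.51 days.


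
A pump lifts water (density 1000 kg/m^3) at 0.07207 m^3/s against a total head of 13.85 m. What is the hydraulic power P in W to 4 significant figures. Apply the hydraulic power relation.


Approach: apply the hydraulic power relation, P = rho*g*Q*H.
P = 1000 * 9.81 * 0.07207 * 13.85 = 9792 W
Therefore the hydraulic power P = 9792 W.


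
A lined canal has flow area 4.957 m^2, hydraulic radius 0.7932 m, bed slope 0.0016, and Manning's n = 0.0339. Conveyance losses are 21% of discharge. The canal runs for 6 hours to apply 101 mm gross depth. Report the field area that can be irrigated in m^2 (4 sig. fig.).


Approach: apply Manning's equation with a conveyance and depth budget, Q = (1/n)*A*R^(2/3)*S^(1/2); Q_field = Q*(1-loss); Area = Q_field*t/(d/1000).
Step 1 — canal discharge (Manning's equation):
  Q = (1/0.0339) * 4.957 * 0.7932^(2/3) * 0.0016^(1/2) = 5.01188 m^3/s
Step 2 — delivered flow: Q_field = 5.01188*(1 - 21/100) = 3.95939 m^3/s
Step 3 — volume delivered: V = 3.95939 * 6*3600 = 85522.8 m^3
Step 4 — area served: A = V / (depth/1000) = 85522.8 / 0.101 = 846800 m^2
Therefore the field area that can be irrigated = 846800 m^2.


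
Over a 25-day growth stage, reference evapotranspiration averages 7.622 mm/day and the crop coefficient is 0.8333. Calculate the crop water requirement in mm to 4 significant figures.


Approach: apply the crop water requirement relation, CWR = ET0 * Kc * days.
CWR = 7.622 * 0.8333 * 25 = 158.8 mm
Therefore the crop water requirement = 158.8 mm.


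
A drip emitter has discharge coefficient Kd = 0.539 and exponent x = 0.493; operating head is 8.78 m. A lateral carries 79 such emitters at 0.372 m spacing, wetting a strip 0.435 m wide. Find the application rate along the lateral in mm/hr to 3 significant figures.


Approach: apply the emitter equation with a lateral mass balance, q = Kd*h^x; Q = n*q; rate = Q/(n*spacing*width).
Step 1 — single emitter flow (q = Kd*h^x):
  q = 0.539 * 8.78^0.493 = 1.5730 L/hr
Step 2 — total lateral flow: Q = 79 * 1.5730 = 124.27 L/hr
Step 3 — wetted area: A = 79 * 0.372 * 0.435 = 12.784 m^2
Step 4 — application rate: Q/A = 124.27/12.784 = 9.72 mm/hr
Therefore the application rate along the lateral = 9.72 mm/hr.


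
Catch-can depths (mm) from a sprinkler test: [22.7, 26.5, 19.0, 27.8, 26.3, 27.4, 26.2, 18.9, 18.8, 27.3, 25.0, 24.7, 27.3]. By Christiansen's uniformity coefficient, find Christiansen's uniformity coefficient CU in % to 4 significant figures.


Approach: apply Christiansen's uniformity coefficient, CU = (1 - mean_abs_deviation/mean)*100.
mean = 24.4538 mm
mean |d_i - mean| = 2.83314 mm
CU = (1 - 2.83314/24.4538)*100 = 88.41 %
Therefore Christiansen's uniformity coefficient CU = 88.41 %.


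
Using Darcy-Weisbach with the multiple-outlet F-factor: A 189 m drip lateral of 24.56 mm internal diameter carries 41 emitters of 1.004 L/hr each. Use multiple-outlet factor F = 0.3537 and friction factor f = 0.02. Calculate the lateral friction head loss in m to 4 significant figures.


Approach: apply Darcy-Weisbach with the multiple-outlet F-factor, Q = n*q/(3600*1000) m^3/s; v = Q/A; hf = F*f*(L/D)*(v^2/(2g)).
Q = 41*1.004/(3600*1000) = 1.14344e-05 m^3/s
A = pi*(24.56e-3/2)^2 = 4.73747e-04 m^2, so v = Q/A = 0.0241362 m/s
hf = 0.3537*0.02*(189/0.02456)*(0.0241362^2/(2*9.81)) = 0.001616 m
Therefore the lateral friction head loss = 0.001616 m.


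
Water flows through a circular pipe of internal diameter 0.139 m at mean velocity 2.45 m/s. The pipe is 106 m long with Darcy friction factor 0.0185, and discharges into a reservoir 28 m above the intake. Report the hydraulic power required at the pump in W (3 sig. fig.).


Approach: apply continuity + Darcy-Weisbach + hydraulic power, Q = A*v; hf = f*(L/D)*(v^2/(2g)); H = static + hf; P = rho*g*Q*H.
Step 1 — flow rate (continuity, Q = A*v):
  A = pi*(0.139/2)^2 = 0.015175 m^2
  Q = 0.015175 * 2.45 = 0.037178 m^3/s
Step 2 — friction head loss (Darcy-Weisbach):
  hf = 0.0185 * (106/0.139) * (2.45^2 / (2*9.81))
  hf = 4.3161 m
Step 3 — total head: H = 28 + 4.3161 = 32.316 m
Step 4 — hydraulic power (P = rho*g*Q*H):
  P = 1000 * 9.81 * 0.037178 * 32.316 = 11800 W
Therefore the hydraulic power required at the pump = 11800 W.


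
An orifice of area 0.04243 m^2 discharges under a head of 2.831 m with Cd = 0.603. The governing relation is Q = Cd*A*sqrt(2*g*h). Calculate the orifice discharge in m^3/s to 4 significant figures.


Q = 0.603 * 0.04243 * sqrt(2*9.81*2.831) = 0.1907 m^3/s
Therefore the orifice discharge = 0.1907 m^3/s.


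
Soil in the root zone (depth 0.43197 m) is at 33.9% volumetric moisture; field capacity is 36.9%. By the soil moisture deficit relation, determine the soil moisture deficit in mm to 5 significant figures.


Approach: apply the soil moisture deficit relation, SMD = (FC - theta)/100 * depth * 1000.
SMD = (36.9 - 33.9)/100 * 0.43197 * 1000 = 12.959 mm
Therefore the soil moisture deficit = 12.959 mm.


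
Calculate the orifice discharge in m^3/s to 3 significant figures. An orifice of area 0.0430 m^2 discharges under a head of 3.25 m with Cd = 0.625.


Approach: apply the orifice equation, Q = Cd*A*sqrt(2*g*h).
Q = 0.625 * 0.0430 * sqrt(2*9.81*3.25) = 0.215 m^3/s
Therefore the orifice discharge = 0.215 m^3/s.


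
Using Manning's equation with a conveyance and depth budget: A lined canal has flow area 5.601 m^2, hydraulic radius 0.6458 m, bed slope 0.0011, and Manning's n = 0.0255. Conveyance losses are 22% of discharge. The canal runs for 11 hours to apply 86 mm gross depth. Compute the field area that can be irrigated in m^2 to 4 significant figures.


Approach: apply Manning's equation with a conveyance and depth budget, Q = (1/n)*A*R^(2/3)*S^(1/2); Q_field = Q*(1-loss); Area = Q_field*t/(d/1000).
Step 1 — canal discharge (Manning's equation):
  Q = (1/0.0255) * 5.601 * 0.6458^(2/3) * 0.0011^(1/2) = 5.44278 m^3/s
Step 2 — delivered flow: Q_field = 5.44278*(1 - 22/100) = 4.24536 m^3/s
Step 3 — volume delivered: V = 4.24536 * 11*3600 = 168116 m^3
Step 4 — area served: A = V / (depth/1000) = 168116 / 0.086 = 1955000 m^2
Therefore the field area that can be irrigated = 1955000 m^2.


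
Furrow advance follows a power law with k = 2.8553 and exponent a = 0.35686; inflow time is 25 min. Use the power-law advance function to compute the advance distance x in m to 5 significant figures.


Approach: apply the power-law advance function, x = k*t^a.
x = 2.8553 * 25^0.35686 = 9.0058 m
Therefore the advance distance x = 9.0058 m.


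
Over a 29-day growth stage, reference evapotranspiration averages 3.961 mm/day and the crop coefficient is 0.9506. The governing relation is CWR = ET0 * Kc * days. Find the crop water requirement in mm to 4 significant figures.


CWR = 3.961 * 0.9506 * 29 = 109.2 mm
Therefore the crop water requirement = 109.2 mm.


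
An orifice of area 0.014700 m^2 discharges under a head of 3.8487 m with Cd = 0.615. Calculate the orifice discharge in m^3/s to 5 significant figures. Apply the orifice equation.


Approach: apply the orifice equation, Q = Cd*A*sqrt(2*g*h).
Q = 0.615 * 0.014700 * sqrt(2*9.81*3.8487) = 0.078560 m^3/s
Therefore the orifice discharge = 0.078560 m^3/s.


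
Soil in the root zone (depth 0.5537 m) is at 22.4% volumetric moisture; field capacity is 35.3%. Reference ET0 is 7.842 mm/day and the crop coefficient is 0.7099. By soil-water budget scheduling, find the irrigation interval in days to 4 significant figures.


Approach: apply soil-water budget scheduling, SMD = (FC-theta)/100*depth*1000; ETc = ET0*Kc; interval = SMD/ETc.
Step 1 — soil moisture deficit:
  SMD = (35.3 - 22.4)/100 * 0.5537 * 1000 = 71.4273 mm
Step 2 — daily crop ET (ETc = ET0*Kc):
  ETc = 7.842 * 0.7099 = 5.56704 mm/day
Step 3 — irrigation interval (SMD/ETc):
  interval = 71.4273 / 5.56704 = 12.83 days
Therefore the irrigation interval = 12.83 days.


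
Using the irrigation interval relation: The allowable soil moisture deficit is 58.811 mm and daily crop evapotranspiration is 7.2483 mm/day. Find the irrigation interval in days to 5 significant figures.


Approach: apply the irrigation interval relation, interval = SMD / ETc.
interval = 58.811 / 7.2483 = 8.1138 days
Therefore the irrigation interval = 8.1138 days.


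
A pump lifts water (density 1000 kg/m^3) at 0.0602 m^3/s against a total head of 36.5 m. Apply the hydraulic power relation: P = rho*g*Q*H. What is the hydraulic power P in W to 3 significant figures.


P = 1000 * 9.81 * 0.0602 * 36.5 = 21600 W
Therefore the hydraulic power P = 21600 W.


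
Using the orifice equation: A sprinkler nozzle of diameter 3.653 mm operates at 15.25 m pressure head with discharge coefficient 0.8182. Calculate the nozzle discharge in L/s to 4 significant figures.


Approach: apply the orifice equation, Q = Cd*A*sqrt(2*g*h), A = pi*(d/2)^2.
A = pi*(3.653e-3/2)^2 = 1.04807e-05 m^2
Q = 0.8182 * 1.04807e-05 * sqrt(2*9.81*15.25) * 1000 = 0.1483 L/s
Therefore the nozzle discharge = 0.1483 L/s.


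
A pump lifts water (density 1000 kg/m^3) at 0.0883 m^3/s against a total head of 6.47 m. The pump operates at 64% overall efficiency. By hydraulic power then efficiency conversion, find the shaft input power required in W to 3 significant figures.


Approach: apply hydraulic power then efficiency conversion, P = rho*g*Q*H; P_in = P/eta.
Step 1 — hydraulic power (P = rho*g*Q*H):
  P = 1000 * 9.81 * 0.0883 * 6.47 = 5604.5 W
Step 2 — input power: P_in = P/eta = 5604.5 / 0.64 = 8760 W
Therefore the shaft input power required = 8760 W.


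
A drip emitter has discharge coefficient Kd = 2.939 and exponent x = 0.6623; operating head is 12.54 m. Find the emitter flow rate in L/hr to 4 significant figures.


Approach: apply the emitter characteristic equation, q = Kd * h^x.
q = 2.939 * 12.54^0.6623 = 15.69 L/hr
Therefore the emitter flow rate = 15.69 L/hr.


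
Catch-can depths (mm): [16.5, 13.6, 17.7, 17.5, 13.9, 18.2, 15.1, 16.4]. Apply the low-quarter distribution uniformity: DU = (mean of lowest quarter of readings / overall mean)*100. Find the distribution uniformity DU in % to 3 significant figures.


sorted lowest 2 of 8: [13.6, 13.9] -> mean = 13.750 mm
overall mean = 16.113 mm
DU = (13.750/16.113)*100 = 85.3 %
Therefore the distribution uniformity DU = 85.3 %.


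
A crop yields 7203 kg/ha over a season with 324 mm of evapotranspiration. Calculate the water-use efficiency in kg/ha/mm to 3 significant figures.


Approach: apply the water-use efficiency ratio, WUE = yield/ET.
WUE = 7203 / 324 = 22.2 kg/ha/mm
Therefore the water-use efficiency = 22.2 kg/ha/mm.


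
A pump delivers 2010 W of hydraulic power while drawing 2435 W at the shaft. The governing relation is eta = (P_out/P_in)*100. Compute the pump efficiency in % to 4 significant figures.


eta = (2010 / 2435) * 100 = 82.55 %
Therefore the pump efficiency = 82.55 %.


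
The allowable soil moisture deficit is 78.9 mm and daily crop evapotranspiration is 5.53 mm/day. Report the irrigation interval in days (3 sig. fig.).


Approach: apply the irrigation interval relation, interval = SMD / ETc.
interval = 78.9 / 5.53 = 14.3 days
Therefore the irrigation interval = 14.3 days.


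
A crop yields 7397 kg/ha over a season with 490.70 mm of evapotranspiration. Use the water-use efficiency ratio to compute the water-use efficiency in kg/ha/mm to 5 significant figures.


Approach: apply the water-use efficiency ratio, WUE = yield/ET.
WUE = 7397 / 490.70 = 15.074 kg/ha/mm
Therefore the water-use efficiency = 15.074 kg/ha/mm.


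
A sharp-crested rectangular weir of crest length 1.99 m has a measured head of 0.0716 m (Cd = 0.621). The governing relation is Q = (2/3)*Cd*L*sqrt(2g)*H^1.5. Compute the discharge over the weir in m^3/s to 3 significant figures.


Q = (2/3)*0.621*1.99*sqrt(2*9.81)*0.0716^1.5 = 0.0699 m^3/s
Therefore the discharge over the weir = 0.0699 m^3/s.


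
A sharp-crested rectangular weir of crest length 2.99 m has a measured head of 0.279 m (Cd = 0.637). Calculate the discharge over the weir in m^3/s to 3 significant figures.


Approach: apply the rectangular weir equation, Q = (2/3)*Cd*L*sqrt(2g)*H^1.5.
Q = (2/3)*0.637*2.99*sqrt(2*9.81)*0.279^1.5 = 0.829 m^3/s
Therefore the discharge over the weir = 0.829 m^3/s.


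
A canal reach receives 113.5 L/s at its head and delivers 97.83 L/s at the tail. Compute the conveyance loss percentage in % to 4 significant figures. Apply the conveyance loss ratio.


Approach: apply the conveyance loss ratio, loss% = ((Q_head - Q_tail)/Q_head)*100.
loss = ((113.5 - 97.83)/113.5)*100 = 13.81 %
Therefore the conveyance loss percentage = 13.81 %.


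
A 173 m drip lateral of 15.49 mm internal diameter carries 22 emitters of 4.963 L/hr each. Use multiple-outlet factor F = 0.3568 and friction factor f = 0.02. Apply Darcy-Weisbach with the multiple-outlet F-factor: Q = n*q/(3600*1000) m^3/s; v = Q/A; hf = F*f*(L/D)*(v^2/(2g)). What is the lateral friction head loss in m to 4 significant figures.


Q = 22*4.963/(3600*1000) = 3.03294e-05 m^3/s
A = pi*(15.49e-3/2)^2 = 1.88449e-04 m^2, so v = Q/A = 0.160943 m/s
hf = 0.3568*0.02*(173/0.01549)*(0.160943^2/(2*9.81)) = 0.1052 m
Therefore the lateral friction head loss = 0.1052 m.


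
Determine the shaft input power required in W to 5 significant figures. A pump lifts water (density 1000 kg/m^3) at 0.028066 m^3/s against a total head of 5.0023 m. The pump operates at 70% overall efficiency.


Approach: apply hydraulic power then efficiency conversion, P = rho*g*Q*H; P_in = P/eta.
Step 1 — hydraulic power (P = rho*g*Q*H):
  P = 1000 * 9.81 * 0.028066 * 5.0023 = 1377.271 W
Step 2 — input power: P_in = P/eta = 1377.271 / 0.7 = 1967.5 W
Therefore the shaft input power required = 1967.5 W.


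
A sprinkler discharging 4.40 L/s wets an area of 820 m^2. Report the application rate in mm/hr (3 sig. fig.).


Approach: apply the application rate relation, rate = (Q/A)*3600.
rate = (4.40 / 820) * 3600 = 19.3 mm/hr
Therefore the application rate = 19.3 mm/hr.


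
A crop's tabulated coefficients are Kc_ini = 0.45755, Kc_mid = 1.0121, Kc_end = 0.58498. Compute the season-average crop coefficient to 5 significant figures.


Approach: apply a simple seasonal average, Kc_avg = (Kc_ini + Kc_mid + Kc_end)/3.
Kc_avg = (0.45755 + 1.0121 + 0.58498)/3 = 0.68488
Therefore the season-average crop coefficient = 0.68488.


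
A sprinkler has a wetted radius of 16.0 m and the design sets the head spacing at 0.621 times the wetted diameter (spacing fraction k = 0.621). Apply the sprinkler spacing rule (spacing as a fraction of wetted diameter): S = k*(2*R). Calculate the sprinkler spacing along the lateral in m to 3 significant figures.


S = 0.621 * (2 * 16.0) = 19.9 m
Therefore the sprinkler spacing along the lateral = 19.9 m.


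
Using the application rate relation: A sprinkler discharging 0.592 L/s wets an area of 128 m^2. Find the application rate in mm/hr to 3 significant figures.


Approach: apply the application rate relation, rate = (Q/A)*3600.
rate = (0.592 / 128) * 3600 = 16.6 mm/hr
Therefore the application rate = 16.6 mm/hr.


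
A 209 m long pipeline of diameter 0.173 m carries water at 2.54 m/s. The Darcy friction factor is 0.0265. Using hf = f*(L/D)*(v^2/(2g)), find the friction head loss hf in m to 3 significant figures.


hf = 0.0265 * (209/0.173) * (2.54^2 / (2*9.81))
hf = 10.5 m
Therefore the friction head loss hf = 10.5 m.


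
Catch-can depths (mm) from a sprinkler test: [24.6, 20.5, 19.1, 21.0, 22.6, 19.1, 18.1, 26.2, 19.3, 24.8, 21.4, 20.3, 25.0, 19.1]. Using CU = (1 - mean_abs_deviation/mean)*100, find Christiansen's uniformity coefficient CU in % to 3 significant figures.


mean = 21.507 mm
mean |d_i - mean| = 2.2378 mm
CU = (1 - 2.2378/21.507)*100 = 89.6 %
Therefore Christiansen's uniformity coefficient CU = 89.6 %.


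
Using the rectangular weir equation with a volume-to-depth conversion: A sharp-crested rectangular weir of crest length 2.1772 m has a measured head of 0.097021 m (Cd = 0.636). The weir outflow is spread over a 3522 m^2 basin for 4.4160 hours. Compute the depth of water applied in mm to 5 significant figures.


Approach: apply the rectangular weir equation with a volume-to-depth conversion, Q = (2/3)*Cd*L*sqrt(2g)*H^1.5; d = Q*t/A * 1000.
Step 1 — weir discharge:
  Q = (2/3)*0.636*2.1772*sqrt(2*9.81)*0.097021^1.5 = 0.1235698 m^3/s
Step 2 — volume: V = 0.1235698 * 4.4160*3600 = 1964.463 m^3
Step 3 — depth: d = V/A * 1000 = 1964.463/3522 * 1000 = 557.77 mm
Therefore the depth of water applied = 557.77 mm.


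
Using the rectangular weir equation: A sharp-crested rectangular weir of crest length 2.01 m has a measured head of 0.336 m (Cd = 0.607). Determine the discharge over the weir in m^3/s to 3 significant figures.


Approach: apply the rectangular weir equation, Q = (2/3)*Cd*L*sqrt(2g)*H^1.5.
Q = (2/3)*0.607*2.01*sqrt(2*9.81)*0.336^1.5 = 0.702 m^3/s
Therefore the discharge over the weir = 0.702 m^3/s.


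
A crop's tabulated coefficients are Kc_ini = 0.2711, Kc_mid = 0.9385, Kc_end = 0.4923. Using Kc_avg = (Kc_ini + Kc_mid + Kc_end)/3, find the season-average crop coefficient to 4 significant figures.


Kc_avg = (0.2711 + 0.9385 + 0.4923)/3 = 0.5673
Therefore the season-average crop coefficient = 0.5673.


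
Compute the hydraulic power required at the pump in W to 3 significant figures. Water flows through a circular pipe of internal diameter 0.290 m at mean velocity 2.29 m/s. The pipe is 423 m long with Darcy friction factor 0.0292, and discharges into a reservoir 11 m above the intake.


Approach: apply continuity + Darcy-Weisbach + hydraulic power, Q = A*v; hf = f*(L/D)*(v^2/(2g)); H = static + hf; P = rho*g*Q*H.
Step 1 — flow rate (continuity, Q = A*v):
  A = pi*(0.290/2)^2 = 0.066052 m^2
  Q = 0.066052 * 2.29 = 0.15126 m^3/s
Step 2 — friction head loss (Darcy-Weisbach):
  hf = 0.0292 * (423/0.290) * (2.29^2 / (2*9.81))
  hf = 11.384 m
Step 3 — total head: H = 11 + 11.384 = 22.384 m
Step 4 — hydraulic power (P = rho*g*Q*H):
  P = 1000 * 9.81 * 0.15126 * 22.384 = 33200 W
Therefore the hydraulic power required at the pump = 33200 W.


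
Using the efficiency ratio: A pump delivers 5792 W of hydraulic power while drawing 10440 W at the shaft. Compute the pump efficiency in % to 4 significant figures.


Approach: apply the efficiency ratio, eta = (P_out/P_in)*100.
eta = (5792 / 10440) * 100 = 55.48 %
Therefore the pump efficiency = 55.48 %.


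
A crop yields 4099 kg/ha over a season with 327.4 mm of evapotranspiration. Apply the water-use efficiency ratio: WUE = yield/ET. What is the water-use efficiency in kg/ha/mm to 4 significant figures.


WUE = 4099 / 327.4 = 12.52 kg/ha/mm
Therefore the water-use efficiency = 12.52 kg/ha/mm.


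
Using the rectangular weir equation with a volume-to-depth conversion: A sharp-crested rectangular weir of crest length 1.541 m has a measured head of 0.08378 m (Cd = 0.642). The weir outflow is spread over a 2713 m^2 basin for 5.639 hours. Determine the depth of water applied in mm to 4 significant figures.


Approach: apply the rectangular weir equation with a volume-to-depth conversion, Q = (2/3)*Cd*L*sqrt(2g)*H^1.5; d = Q*t/A * 1000.
Step 1 — weir discharge:
  Q = (2/3)*0.642*1.541*sqrt(2*9.81)*0.08378^1.5 = 0.0708445 m^3/s
Step 2 — volume: V = 0.0708445 * 5.639*3600 = 1438.17 m^3
Step 3 — depth: d = V/A * 1000 = 1438.17/2713 * 1000 = 530.1 mm
Therefore the depth of water applied = 530.1 mm.


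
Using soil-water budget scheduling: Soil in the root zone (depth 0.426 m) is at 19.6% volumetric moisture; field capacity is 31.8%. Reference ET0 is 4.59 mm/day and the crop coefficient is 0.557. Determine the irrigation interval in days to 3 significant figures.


Approach: apply soil-water budget scheduling, SMD = (FC-theta)/100*depth*1000; ETc = ET0*Kc; interval = SMD/ETc.
Step 1 — soil moisture deficit:
  SMD = (31.8 - 19.6)/100 * 0.426 * 1000 = 51.972 mm
Step 2 — daily crop ET (ETc = ET0*Kc):
  ETc = 4.59 * 0.557 = 2.5566 mm/day
Step 3 — irrigation interval (SMD/ETc):
  interval = 51.972 / 2.5566 = 20.3 days
Therefore the irrigation interval = 20.3 days.


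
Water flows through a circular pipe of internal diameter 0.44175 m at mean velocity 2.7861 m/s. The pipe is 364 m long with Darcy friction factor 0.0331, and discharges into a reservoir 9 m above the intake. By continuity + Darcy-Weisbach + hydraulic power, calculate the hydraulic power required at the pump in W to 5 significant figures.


Approach: apply continuity + Darcy-Weisbach + hydraulic power, Q = A*v; hf = f*(L/D)*(v^2/(2g)); H = static + hf; P = rho*g*Q*H.
Step 1 — flow rate (continuity, Q = A*v):
  A = pi*(0.44175/2)^2 = 0.1532650 m^2
  Q = 0.1532650 * 2.7861 = 0.4270116 m^3/s
Step 2 — friction head loss (Darcy-Weisbach):
  hf = 0.0331 * (364/0.44175) * (2.7861^2 / (2*9.81))
  hf = 10.79064 m
Step 3 — total head: H = 9 + 10.79064 = 19.79064 m
Step 4 — hydraulic power (P = rho*g*Q*H):
  P = 1000 * 9.81 * 0.4270116 * 19.79064 = 82903 W
Therefore the hydraulic power required at the pump = 82903 W.


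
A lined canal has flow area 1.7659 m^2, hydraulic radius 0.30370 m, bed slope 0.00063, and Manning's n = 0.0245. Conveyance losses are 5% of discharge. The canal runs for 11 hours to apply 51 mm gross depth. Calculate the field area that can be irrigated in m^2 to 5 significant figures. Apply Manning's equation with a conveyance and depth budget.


Approach: apply Manning's equation with a conveyance and depth budget, Q = (1/n)*A*R^(2/3)*S^(1/2); Q_field = Q*(1-loss); Area = Q_field*t/(d/1000).
Step 1 — canal discharge (Manning's equation):
  Q = (1/0.0245) * 1.7659 * 0.30370^(2/3) * 0.00063^(1/2) = 0.8173979 m^3/s
Step 2 — delivered flow: Q_field = 0.8173979*(1 - 5/100) = 0.7765280 m^3/s
Step 3 — volume delivered: V = 0.7765280 * 11*3600 = 30750.51 m^3
Step 4 — area served: A = V / (depth/1000) = 30750.51 / 0.051 = 602950 m^2
Therefore the field area that can be irrigated = 602950 m^2.


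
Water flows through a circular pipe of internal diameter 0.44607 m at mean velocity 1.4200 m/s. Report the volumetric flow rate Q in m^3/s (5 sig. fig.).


Approach: apply the continuity equation for pipe flow, Q = A * v with A = pi*(D/2)^2.
A = pi*(0.44607/2)^2 = 0.1562773 m^2
Q = 0.1562773 * 1.4200 = 0.22191 m^3/s
Therefore the volumetric flow rate Q = 0.22191 m^3/s.


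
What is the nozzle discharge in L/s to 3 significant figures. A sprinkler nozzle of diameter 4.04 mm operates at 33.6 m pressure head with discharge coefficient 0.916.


Approach: apply the orifice equation, Q = Cd*A*sqrt(2*g*h), A = pi*(d/2)^2.
A = pi*(4.04e-3/2)^2 = 1.2819e-05 m^2
Q = 0.916 * 1.2819e-05 * sqrt(2*9.81*33.6) * 1000 = 0.301 L/s
Therefore the nozzle discharge = 0.301 L/s.


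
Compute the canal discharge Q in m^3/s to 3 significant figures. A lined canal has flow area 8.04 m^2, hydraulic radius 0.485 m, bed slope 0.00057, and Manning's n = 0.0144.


Approach: apply Manning's equation, Q = (1/n)*A*R^(2/3)*S^(1/2).
Q = (1/0.0144) * 8.04 * 0.485^(2/3) * 0.00057^(1/2) = 8.23 m^3/s
Therefore the canal discharge Q = 8.23 m^3/s.


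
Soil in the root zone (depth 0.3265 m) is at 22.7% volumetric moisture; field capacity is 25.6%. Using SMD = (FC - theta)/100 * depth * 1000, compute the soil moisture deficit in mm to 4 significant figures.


SMD = (25.6 - 22.7)/100 * 0.3265 * 1000 = 9.469 mm
Therefore the soil moisture deficit = 9.469 mm.


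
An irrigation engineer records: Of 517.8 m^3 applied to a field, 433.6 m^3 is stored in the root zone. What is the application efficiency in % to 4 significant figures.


Approach: apply the application efficiency ratio, Ea = (stored/applied)*100.
Ea = (433.6/517.8)*100 = 83.74 %
Therefore the application efficiency = 83.74 %.


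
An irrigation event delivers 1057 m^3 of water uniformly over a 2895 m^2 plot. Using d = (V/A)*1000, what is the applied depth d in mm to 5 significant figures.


d = (1057 / 2895) * 1000 = 365.11 mm
Therefore the applied depth d = 365.11 mm.


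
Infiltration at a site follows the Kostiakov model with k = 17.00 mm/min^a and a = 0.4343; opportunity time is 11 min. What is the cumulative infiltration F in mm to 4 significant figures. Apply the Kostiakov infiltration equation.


Approach: apply the Kostiakov infiltration equation, F = k*t^a.
F = 17.00 * 11^0.4343 = 48.16 mm
Therefore the cumulative infiltration F = 48.16 mm.


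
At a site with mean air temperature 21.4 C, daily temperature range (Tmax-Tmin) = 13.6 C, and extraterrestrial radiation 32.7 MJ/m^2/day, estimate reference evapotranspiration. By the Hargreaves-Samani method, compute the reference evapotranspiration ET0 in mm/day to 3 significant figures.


Approach: apply the Hargreaves-Samani method, ET0 = 0.0023*(Tmean+17.8)*sqrt(Tmax-Tmin)*0.408*Ra.
ET0 = 0.0023*(21.4+17.8)*sqrt(13.6)*0.408*32.7 = 4.44 mm/day
Therefore the reference evapotranspiration ET0 = 4.44 mm/day.


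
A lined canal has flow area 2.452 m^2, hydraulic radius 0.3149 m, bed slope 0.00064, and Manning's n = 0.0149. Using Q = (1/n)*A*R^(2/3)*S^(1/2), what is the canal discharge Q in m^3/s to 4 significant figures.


Q = (1/0.0149) * 2.452 * 0.3149^(2/3) * 0.00064^(1/2) = 1.927 m^3/s
Therefore the canal discharge Q = 1.927 m^3/s.


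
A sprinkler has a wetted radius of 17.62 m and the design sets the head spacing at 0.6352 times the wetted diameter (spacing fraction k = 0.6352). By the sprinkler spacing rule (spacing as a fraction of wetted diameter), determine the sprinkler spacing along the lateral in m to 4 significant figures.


Approach: apply the sprinkler spacing rule (spacing as a fraction of wetted diameter), S = k*(2*R).
S = 0.6352 * (2 * 17.62) = 22.38 m
Therefore the sprinkler spacing along the lateral = 22.38 m.


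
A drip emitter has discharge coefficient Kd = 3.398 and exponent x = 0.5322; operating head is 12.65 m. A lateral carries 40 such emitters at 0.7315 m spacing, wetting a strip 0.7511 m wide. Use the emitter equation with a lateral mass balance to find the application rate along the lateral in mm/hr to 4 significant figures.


Approach: apply the emitter equation with a lateral mass balance, q = Kd*h^x; Q = n*q; rate = Q/(n*spacing*width).
Step 1 — single emitter flow (q = Kd*h^x):
  q = 3.398 * 12.65^0.5322 = 13.1146 L/hr
Step 2 — total lateral flow: Q = 40 * 13.1146 = 524.585 L/hr
Step 3 — wetted area: A = 40 * 0.7315 * 0.7511 = 21.9772 m^2
Step 4 — application rate: Q/A = 524.585/21.9772 = 23.87 mm/hr
Therefore the application rate along the lateral = 23.87 mm/hr.


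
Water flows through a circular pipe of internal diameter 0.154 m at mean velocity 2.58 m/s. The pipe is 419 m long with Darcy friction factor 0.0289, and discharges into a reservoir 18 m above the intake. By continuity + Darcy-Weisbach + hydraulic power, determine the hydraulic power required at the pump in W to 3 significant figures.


Approach: apply continuity + Darcy-Weisbach + hydraulic power, Q = A*v; hf = f*(L/D)*(v^2/(2g)); H = static + hf; P = rho*g*Q*H.
Step 1 — flow rate (continuity, Q = A*v):
  A = pi*(0.154/2)^2 = 0.018627 m^2
  Q = 0.018627 * 2.58 = 0.048056 m^3/s
Step 2 — friction head loss (Darcy-Weisbach):
  hf = 0.0289 * (419/0.154) * (2.58^2 / (2*9.81))
  hf = 26.677 m
Step 3 — total head: H = 18 + 26.677 = 44.677 m
Step 4 — hydraulic power (P = rho*g*Q*H):
  P = 1000 * 9.81 * 0.048056 * 44.677 = 21100 W
Therefore the hydraulic power required at the pump = 21100 W.


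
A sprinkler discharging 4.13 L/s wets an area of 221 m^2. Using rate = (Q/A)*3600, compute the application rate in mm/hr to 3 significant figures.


rate = (4.13 / 221) * 3600 = 67.3 mm/hr
Therefore the application rate = 67.3 mm/hr.


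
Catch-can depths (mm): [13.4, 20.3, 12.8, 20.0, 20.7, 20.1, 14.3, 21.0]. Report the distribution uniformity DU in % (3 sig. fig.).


Approach: apply the low-quarter distribution uniformity, DU = (mean of lowest quarter of readings / overall mean)*100.
sorted lowest 2 of 8: [12.8, 13.4] -> mean = 13.100 mm
overall mean = 17.825 mm
DU = (13.100/17.825)*100 = 73.5 %
Therefore the distribution uniformity DU = 73.5 %.


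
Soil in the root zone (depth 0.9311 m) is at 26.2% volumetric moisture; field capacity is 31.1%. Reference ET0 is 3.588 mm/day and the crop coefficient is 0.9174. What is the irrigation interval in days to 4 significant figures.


Approach: apply soil-water budget scheduling, SMD = (FC-theta)/100*depth*1000; ETc = ET0*Kc; interval = SMD/ETc.
Step 1 — soil moisture deficit:
  SMD = (31.1 - 26.2)/100 * 0.9311 * 1000 = 45.6239 mm
Step 2 — daily crop ET (ETc = ET0*Kc):
  ETc = 3.588 * 0.9174 = 3.29163 mm/day
Step 3 — irrigation interval (SMD/ETc):
  interval = 45.6239 / 3.29163 = 13.86 days
Therefore the irrigation interval = 13.86 days.


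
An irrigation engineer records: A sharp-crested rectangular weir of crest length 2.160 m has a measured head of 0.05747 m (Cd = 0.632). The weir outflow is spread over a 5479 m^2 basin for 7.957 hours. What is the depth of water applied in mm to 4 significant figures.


Approach: apply the rectangular weir equation with a volume-to-depth conversion, Q = (2/3)*Cd*L*sqrt(2g)*H^1.5; d = Q*t/A * 1000.
Step 1 — weir discharge:
  Q = (2/3)*0.632*2.160*sqrt(2*9.81)*0.05747^1.5 = 0.0555381 m^3/s
Step 2 — volume: V = 0.0555381 * 7.957*3600 = 1590.90 m^3
Step 3 — depth: d = V/A * 1000 = 1590.90/5479 * 1000 = 290.4 mm
Therefore the depth of water applied = 290.4 mm.


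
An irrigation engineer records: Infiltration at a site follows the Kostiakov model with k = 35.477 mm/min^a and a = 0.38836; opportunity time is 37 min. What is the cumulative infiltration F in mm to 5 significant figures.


Approach: apply the Kostiakov infiltration equation, F = k*t^a.
F = 35.477 * 37^0.38836 = 144.20 mm
Therefore the cumulative infiltration F = 144.20 mm.


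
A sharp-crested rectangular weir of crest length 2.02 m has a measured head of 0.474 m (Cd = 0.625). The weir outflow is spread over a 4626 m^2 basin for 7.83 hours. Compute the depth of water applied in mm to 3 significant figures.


Approach: apply the rectangular weir equation with a volume-to-depth conversion, Q = (2/3)*Cd*L*sqrt(2g)*H^1.5; d = Q*t/A * 1000.
Step 1 — weir discharge:
  Q = (2/3)*0.625*2.02*sqrt(2*9.81)*0.474^1.5 = 1.2166 m^3/s
Step 2 — volume: V = 1.2166 * 7.83*3600 = 34294 m^3
Step 3 — depth: d = V/A * 1000 = 34294/4626 * 1000 = 7410 mm
Therefore the depth of water applied = 7410 mm.


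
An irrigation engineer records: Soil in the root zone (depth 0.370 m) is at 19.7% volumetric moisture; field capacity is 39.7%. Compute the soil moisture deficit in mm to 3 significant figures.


Approach: apply the soil moisture deficit relation, SMD = (FC - theta)/100 * depth * 1000.
SMD = (39.7 - 19.7)/100 * 0.370 * 1000 = 74.0 mm
Therefore the soil moisture deficit = 74.0 mm.


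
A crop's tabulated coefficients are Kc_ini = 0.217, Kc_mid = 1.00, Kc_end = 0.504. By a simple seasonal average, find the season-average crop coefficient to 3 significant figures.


Approach: apply a simple seasonal average, Kc_avg = (Kc_ini + Kc_mid + Kc_end)/3.
Kc_avg = (0.217 + 1.00 + 0.504)/3 = 0.574
Therefore the season-average crop coefficient = 0.574.


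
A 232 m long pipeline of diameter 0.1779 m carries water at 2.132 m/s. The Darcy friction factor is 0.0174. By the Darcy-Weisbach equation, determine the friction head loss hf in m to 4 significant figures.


Approach: apply the Darcy-Weisbach equation, hf = f*(L/D)*(v^2/(2g)).
hf = 0.0174 * (232/0.1779) * (2.132^2 / (2*9.81))
hf = 5.257 m
Therefore the friction head loss hf = 5.257 m.


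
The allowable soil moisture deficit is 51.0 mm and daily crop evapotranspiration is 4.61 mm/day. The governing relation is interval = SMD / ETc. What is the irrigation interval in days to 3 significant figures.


interval = 51.0 / 4.61 = 11.1 days
Therefore the irrigation interval = 11.1 days.


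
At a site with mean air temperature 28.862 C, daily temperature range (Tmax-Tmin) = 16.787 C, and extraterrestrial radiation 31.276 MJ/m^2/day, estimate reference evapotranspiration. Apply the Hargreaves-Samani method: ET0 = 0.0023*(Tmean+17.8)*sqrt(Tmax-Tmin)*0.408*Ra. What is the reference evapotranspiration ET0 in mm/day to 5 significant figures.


ET0 = 0.0023*(28.862+17.8)*sqrt(16.787)*0.408*31.276 = 5.6111 mm/day
Therefore the reference evapotranspiration ET0 = 5.6111 mm/day.


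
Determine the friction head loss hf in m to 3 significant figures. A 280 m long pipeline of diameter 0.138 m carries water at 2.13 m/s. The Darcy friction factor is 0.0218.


Approach: apply the Darcy-Weisbach equation, hf = f*(L/D)*(v^2/(2g)).
hf = 0.0218 * (280/0.138) * (2.13^2 / (2*9.81))
hf = 10.2 m
Therefore the friction head loss hf = 10.2 m.


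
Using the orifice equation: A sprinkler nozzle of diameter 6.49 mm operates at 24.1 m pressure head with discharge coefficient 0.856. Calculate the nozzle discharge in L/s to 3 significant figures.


Approach: apply the orifice equation, Q = Cd*A*sqrt(2*g*h), A = pi*(d/2)^2.
A = pi*(6.49e-3/2)^2 = 3.3081e-05 m^2
Q = 0.856 * 3.3081e-05 * sqrt(2*9.81*24.1) * 1000 = 0.616 L/s
Therefore the nozzle discharge = 0.616 L/s.


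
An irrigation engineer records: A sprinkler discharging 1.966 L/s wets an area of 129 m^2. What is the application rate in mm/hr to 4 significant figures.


Approach: apply the application rate relation, rate = (Q/A)*3600.
rate = (1.966 / 129) * 3600 = 54.87 mm/hr
Therefore the application rate = 54.87 mm/hr.


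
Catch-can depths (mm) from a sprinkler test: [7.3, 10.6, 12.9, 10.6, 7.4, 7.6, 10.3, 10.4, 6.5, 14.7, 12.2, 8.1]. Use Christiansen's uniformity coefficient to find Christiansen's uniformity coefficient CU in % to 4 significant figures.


Approach: apply Christiansen's uniformity coefficient, CU = (1 - mean_abs_deviation/mean)*100.
mean = 9.88333 mm
mean |d_i - mean| = 2.08611 mm
CU = (1 - 2.08611/9.88333)*100 = 78.89 %
Therefore Christiansen's uniformity coefficient CU = 78.89 %.


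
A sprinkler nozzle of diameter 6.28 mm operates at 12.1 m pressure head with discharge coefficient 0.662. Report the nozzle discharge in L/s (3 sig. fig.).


Approach: apply the orifice equation, Q = Cd*A*sqrt(2*g*h), A = pi*(d/2)^2.
A = pi*(6.28e-3/2)^2 = 3.0975e-05 m^2
Q = 0.662 * 3.0975e-05 * sqrt(2*9.81*12.1) * 1000 = 0.316 L/s
Therefore the nozzle discharge = 0.316 L/s.


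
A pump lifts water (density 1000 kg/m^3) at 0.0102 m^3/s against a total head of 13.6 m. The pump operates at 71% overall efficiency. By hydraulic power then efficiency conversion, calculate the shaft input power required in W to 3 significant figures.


Approach: apply hydraulic power then efficiency conversion, P = rho*g*Q*H; P_in = P/eta.
Step 1 — hydraulic power (P = rho*g*Q*H):
  P = 1000 * 9.81 * 0.0102 * 13.6 = 1360.8 W
Step 2 — input power: P_in = P/eta = 1360.8 / 0.71 = 1920 W
Therefore the shaft input power required = 1920 W.
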